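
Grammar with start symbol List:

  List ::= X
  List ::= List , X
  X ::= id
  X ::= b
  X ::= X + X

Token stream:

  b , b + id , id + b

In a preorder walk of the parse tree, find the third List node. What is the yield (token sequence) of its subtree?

[List [List [List [X b]] , [X [X b] + [X id]]] , [X [X id] + [X b]]]

b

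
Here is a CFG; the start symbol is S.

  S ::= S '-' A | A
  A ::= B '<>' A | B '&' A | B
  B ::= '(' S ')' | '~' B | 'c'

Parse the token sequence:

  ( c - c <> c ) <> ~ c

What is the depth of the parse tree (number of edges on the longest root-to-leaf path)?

[S [A [B ( [S [S [A [B c]]] - [A [B c] <> [A [B c]]]] )] <> [A [B ~ [B c]]]]]

7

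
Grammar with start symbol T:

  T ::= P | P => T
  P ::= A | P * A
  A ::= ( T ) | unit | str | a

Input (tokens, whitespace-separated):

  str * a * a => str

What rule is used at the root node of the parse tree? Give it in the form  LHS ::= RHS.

[T [P [P [P [A str]] * [A a]] * [A a]] => [T [P [A str]]]]

T ::= P => T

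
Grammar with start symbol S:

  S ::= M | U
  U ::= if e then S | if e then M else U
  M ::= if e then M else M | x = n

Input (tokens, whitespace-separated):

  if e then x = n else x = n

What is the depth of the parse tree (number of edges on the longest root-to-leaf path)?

[S [M if e then [M x = n] else [M x = n]]]

3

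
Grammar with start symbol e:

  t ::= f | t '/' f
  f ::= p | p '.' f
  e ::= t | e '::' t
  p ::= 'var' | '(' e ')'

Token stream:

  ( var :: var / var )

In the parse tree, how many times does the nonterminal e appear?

3

[e [t [f [p ( [e [e [t [f [p var]]]] :: [t [t [f [p var]]] / [f [p var]]]] )]]]]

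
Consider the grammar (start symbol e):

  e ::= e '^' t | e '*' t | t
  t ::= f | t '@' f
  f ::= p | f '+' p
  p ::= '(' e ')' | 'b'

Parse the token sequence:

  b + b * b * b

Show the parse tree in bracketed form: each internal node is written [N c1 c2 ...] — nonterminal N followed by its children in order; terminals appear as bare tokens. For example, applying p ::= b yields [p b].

[e [e [e [t [f [f [p b]] + [p b]]]] * [t [f [p b]]]] * [t [f [p b]]]]

e
e * t
e * t * t
t * t * t
f * t * t
f + p * t * t
p + p * t * t
b + p * t * t
b + b * t * t
b + b * f * t
b + b * p * t
b + b * b * t
b + b * b * f
b + b * b * p
b + b * b * b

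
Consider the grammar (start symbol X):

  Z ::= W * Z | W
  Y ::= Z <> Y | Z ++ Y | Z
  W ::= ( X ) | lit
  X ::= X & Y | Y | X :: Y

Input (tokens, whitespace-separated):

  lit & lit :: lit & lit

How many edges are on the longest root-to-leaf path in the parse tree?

7

[X [X [X [X [Y [Z [W lit]]]] & [Y [Z [W lit]]]] :: [Y [Z [W lit]]]] & [Y [Z [W lit]]]]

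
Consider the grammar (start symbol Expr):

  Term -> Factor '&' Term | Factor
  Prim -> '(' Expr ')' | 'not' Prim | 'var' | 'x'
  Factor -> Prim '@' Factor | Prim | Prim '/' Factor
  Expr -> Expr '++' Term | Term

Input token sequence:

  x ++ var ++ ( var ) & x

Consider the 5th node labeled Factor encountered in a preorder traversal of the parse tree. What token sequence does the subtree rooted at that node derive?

[Expr [Expr [Expr [Term [Factor [Prim x]]]] ++ [Term [Factor [Prim var]]]] ++ [Term [Factor [Prim ( [Expr [Term [Factor [Prim var]]]] )]] & [Term [Factor [Prim x]]]]]

x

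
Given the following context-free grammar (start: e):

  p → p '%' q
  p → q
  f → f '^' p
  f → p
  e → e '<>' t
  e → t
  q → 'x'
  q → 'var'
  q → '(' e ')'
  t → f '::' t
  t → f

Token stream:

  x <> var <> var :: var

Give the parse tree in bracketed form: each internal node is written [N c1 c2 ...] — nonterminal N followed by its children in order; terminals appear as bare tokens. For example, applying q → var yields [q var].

e
e <> t
e <> t <> t
t <> t <> t
f <> t <> t
p <> t <> t
q <> t <> t
x <> t <> t
x <> f <> t
x <> p <> t
x <> q <> t
x <> var <> t
x <> var <> f :: t
x <> var <> p :: t
x <> var <> q :: t
x <> var <> var :: t
x <> var <> var :: f
x <> var <> var :: p
x <> var <> var :: q
x <> var <> var :: var

[e [e [e [t [f [p [q x]]]]] <> [t [f [p [q var]]]]] <> [t [f [p [q var]]] :: [t [f [p [q var]]]]]]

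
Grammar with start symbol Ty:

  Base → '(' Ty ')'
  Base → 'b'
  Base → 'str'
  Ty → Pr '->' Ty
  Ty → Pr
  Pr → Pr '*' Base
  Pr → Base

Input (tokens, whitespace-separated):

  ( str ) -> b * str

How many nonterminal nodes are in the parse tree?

11

[Ty [Pr [Base ( [Ty [Pr [Base str]]] )]] -> [Ty [Pr [Pr [Base b]] * [Base str]]]]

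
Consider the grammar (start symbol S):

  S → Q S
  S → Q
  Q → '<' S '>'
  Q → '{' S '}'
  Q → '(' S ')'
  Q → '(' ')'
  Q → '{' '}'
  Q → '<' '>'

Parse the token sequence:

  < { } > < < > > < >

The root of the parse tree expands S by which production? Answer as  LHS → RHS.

S → Q S

[S [Q < [S [Q { }]] >] [S [Q < [S [Q < >]] >] [S [Q < >]]]]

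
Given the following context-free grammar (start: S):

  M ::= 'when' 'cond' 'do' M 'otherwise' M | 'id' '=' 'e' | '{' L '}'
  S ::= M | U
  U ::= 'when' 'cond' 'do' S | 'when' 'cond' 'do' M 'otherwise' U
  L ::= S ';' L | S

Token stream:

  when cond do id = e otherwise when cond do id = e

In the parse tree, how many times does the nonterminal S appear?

2

[S [U when cond do [M id = e] otherwise [U when cond do [S [M id = e]]]]]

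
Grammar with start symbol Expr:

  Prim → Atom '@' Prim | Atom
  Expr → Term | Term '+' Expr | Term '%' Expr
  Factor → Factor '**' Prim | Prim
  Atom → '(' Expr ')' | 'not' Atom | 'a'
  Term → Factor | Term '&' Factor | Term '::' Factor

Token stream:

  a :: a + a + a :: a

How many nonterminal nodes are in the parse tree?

[Expr [Term [Term [Factor [Prim [Atom a]]]] :: [Factor [Prim [Atom a]]]] + [Expr [Term [Factor [Prim [Atom a]]]] + [Expr [Term [Term [Factor [Prim [Atom a]]]] :: [Factor [Prim [Atom a]]]]]]]

23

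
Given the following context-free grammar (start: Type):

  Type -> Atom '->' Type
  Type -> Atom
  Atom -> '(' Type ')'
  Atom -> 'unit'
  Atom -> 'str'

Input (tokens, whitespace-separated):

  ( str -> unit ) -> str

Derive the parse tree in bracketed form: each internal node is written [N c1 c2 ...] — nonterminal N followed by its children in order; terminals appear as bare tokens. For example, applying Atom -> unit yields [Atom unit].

[Type [Atom ( [Type [Atom str] -> [Type [Atom unit]]] )] -> [Type [Atom str]]]

Type
Atom -> Type
( Type ) -> Type
( Atom -> Type ) -> Type
( str -> Type ) -> Type
( str -> Atom ) -> Type
( str -> unit ) -> Type
( str -> unit ) -> Atom
( str -> unit ) -> str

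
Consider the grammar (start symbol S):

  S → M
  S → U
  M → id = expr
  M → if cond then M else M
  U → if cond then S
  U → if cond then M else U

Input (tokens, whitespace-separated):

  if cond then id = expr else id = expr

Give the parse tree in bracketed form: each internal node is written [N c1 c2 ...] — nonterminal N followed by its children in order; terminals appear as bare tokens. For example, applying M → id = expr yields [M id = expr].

[S [M if cond then [M id = expr] else [M id = expr]]]

S
M
if cond then M else M
if cond then id = expr else M
if cond then id = expr else id = expr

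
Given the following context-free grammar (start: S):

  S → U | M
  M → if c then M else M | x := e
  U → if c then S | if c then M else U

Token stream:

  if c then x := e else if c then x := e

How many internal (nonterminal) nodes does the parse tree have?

6

[S [U if c then [M x := e] else [U if c then [S [M x := e]]]]]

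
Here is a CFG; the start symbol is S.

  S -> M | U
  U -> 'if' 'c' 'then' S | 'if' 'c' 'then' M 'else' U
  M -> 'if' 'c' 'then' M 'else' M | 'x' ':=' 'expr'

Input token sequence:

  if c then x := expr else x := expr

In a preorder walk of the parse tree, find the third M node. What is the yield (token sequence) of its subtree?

[S [M if c then [M x := expr] else [M x := expr]]]

x := expr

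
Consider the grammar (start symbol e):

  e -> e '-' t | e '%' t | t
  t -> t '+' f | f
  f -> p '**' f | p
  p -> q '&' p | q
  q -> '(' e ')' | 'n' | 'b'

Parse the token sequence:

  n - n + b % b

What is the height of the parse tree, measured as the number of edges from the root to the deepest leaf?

[e [e [e [t [f [p [q n]]]]] - [t [t [f [p [q n]]]] + [f [p [q b]]]]] % [t [f [p [q b]]]]]

7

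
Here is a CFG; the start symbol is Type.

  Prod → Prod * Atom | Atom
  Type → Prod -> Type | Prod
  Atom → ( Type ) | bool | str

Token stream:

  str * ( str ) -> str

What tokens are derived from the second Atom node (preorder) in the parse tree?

[Type [Prod [Prod [Atom str]] * [Atom ( [Type [Prod [Atom str]]] )]] -> [Type [Prod [Atom str]]]]

( str )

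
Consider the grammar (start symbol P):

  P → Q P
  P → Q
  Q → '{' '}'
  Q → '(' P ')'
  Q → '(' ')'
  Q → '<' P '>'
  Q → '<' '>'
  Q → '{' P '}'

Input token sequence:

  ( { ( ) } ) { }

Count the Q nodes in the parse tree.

[P [Q ( [P [Q { [P [Q ( )]] }]] )] [P [Q { }]]]

4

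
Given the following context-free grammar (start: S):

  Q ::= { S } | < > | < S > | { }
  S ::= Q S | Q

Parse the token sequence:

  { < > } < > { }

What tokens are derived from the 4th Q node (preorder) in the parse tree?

[S [Q { [S [Q < >]] }] [S [Q < >] [S [Q { }]]]]

{ }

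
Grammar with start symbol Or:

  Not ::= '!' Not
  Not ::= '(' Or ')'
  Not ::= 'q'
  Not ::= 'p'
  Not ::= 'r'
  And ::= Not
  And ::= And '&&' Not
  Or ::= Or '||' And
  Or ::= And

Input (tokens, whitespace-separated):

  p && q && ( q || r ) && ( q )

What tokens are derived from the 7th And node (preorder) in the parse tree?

q

[Or [And [And [And [And [Not p]] && [Not q]] && [Not ( [Or [Or [And [Not q]]] || [And [Not r]]] )]] && [Not ( [Or [And [Not q]]] )]]]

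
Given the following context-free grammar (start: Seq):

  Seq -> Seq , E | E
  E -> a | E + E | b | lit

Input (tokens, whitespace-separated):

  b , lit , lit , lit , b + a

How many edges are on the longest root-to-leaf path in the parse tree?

[Seq [Seq [Seq [Seq [Seq [E b]] , [E lit]] , [E lit]] , [E lit]] , [E [E b] + [E a]]]

6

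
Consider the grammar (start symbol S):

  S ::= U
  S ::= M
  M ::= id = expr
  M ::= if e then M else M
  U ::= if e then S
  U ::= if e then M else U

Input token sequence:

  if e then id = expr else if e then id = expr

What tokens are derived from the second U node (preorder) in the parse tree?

[S [U if e then [M id = expr] else [U if e then [S [M id = expr]]]]]

if e then id = expr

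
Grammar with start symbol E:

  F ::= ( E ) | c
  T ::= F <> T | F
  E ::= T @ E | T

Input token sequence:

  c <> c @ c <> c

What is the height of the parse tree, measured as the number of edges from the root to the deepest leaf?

5

[E [T [F c] <> [T [F c]]] @ [E [T [F c] <> [T [F c]]]]]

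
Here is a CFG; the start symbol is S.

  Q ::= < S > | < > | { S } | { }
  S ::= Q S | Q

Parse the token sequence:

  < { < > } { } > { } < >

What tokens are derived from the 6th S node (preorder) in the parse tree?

< >

[S [Q < [S [Q { [S [Q < >]] }] [S [Q { }]]] >] [S [Q { }] [S [Q < >]]]]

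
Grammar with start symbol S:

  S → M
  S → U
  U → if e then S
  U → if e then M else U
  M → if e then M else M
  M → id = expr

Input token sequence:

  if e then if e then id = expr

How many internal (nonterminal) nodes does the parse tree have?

6

[S [U if e then [S [U if e then [S [M id = expr]]]]]]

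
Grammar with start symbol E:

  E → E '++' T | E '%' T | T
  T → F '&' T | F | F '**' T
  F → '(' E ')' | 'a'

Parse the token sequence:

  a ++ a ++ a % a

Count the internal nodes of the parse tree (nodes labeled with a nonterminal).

12

[E [E [E [E [T [F a]]] ++ [T [F a]]] ++ [T [F a]]] % [T [F a]]]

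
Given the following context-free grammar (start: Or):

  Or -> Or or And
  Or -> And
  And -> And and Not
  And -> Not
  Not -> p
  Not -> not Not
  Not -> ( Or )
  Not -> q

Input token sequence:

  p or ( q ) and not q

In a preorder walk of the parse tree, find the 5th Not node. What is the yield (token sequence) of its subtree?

q

[Or [Or [And [Not p]]] or [And [And [Not ( [Or [And [Not q]]] )]] and [Not not [Not q]]]]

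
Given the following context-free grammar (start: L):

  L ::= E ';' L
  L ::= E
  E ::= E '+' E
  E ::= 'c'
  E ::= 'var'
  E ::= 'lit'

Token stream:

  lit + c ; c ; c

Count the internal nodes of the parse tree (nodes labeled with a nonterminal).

[L [E [E lit] + [E c]] ; [L [E c] ; [L [E c]]]]

8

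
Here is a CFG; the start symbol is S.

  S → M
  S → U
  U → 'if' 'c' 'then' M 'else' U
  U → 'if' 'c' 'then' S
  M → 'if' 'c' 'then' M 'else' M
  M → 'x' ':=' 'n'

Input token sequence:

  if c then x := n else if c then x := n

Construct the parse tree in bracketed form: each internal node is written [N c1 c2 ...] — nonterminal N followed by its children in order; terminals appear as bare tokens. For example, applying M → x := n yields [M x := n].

S
U
if c then M else U
if c then x := n else U
if c then x := n else if c then S
if c then x := n else if c then M
if c then x := n else if c then x := n

[S [U if c then [M x := n] else [U if c then [S [M x := n]]]]]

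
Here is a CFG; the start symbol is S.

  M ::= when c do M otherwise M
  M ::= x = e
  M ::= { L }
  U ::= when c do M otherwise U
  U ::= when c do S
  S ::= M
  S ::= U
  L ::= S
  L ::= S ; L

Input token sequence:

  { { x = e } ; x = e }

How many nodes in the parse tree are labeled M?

[S [M { [L [S [M { [L [S [M x = e]]] }]] ; [L [S [M x = e]]]] }]]

4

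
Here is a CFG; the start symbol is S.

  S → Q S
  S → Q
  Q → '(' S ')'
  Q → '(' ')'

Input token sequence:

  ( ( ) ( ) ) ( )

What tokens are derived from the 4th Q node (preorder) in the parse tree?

( )

[S [Q ( [S [Q ( )] [S [Q ( )]]] )] [S [Q ( )]]]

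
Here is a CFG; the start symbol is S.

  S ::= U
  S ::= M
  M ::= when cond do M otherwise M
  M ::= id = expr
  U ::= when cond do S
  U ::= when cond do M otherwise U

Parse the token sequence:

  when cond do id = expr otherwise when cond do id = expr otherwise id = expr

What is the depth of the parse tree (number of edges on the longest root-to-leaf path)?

[S [M when cond do [M id = expr] otherwise [M when cond do [M id = expr] otherwise [M id = expr]]]]

4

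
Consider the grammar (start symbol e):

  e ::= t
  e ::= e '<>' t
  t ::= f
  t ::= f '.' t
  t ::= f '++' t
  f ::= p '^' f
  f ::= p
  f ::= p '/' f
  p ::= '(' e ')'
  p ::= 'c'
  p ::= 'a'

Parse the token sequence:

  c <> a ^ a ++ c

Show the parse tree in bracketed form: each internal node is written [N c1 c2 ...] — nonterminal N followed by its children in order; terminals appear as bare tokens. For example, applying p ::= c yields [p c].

[e [e [t [f [p c]]]] <> [t [f [p a] ^ [f [p a]]] ++ [t [f [p c]]]]]

e
e <> t
t <> t
f <> t
p <> t
c <> t
c <> f ++ t
c <> p ^ f ++ t
c <> a ^ f ++ t
c <> a ^ p ++ t
c <> a ^ a ++ t
c <> a ^ a ++ f
c <> a ^ a ++ p
c <> a ^ a ++ c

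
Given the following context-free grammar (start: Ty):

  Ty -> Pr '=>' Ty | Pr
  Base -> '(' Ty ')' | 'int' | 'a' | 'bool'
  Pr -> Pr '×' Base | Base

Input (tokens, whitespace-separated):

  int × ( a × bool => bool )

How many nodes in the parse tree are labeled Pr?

5

[Ty [Pr [Pr [Base int]] × [Base ( [Ty [Pr [Pr [Base a]] × [Base bool]] => [Ty [Pr [Base bool]]]] )]]]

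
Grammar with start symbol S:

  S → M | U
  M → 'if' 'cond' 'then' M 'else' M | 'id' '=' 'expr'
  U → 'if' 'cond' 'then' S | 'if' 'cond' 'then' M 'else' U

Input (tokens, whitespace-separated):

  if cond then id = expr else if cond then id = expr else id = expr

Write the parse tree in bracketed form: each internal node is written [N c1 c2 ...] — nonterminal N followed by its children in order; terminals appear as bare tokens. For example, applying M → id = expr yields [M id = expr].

S
M
if cond then M else M
if cond then id = expr else M
if cond then id = expr else if cond then M else M
if cond then id = expr else if cond then id = expr else M
if cond then id = expr else if cond then id = expr else id = expr

[S [M if cond then [M id = expr] else [M if cond then [M id = expr] else [M id = expr]]]]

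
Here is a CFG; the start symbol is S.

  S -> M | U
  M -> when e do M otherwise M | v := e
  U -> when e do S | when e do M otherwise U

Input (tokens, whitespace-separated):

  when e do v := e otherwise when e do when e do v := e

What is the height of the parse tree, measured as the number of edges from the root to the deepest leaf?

7

[S [U when e do [M v := e] otherwise [U when e do [S [U when e do [S [M v := e]]]]]]]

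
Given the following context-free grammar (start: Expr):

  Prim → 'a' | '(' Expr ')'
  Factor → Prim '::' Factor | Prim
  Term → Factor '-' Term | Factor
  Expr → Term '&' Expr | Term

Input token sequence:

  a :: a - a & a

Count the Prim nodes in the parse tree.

[Expr [Term [Factor [Prim a] :: [Factor [Prim a]]] - [Term [Factor [Prim a]]]] & [Expr [Term [Factor [Prim a]]]]]

4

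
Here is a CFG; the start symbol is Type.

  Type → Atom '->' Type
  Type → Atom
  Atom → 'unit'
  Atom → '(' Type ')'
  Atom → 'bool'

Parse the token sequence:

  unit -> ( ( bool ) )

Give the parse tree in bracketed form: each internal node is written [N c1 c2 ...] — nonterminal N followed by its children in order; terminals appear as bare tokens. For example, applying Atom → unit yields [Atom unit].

Type
Atom -> Type
unit -> Type
unit -> Atom
unit -> ( Type )
unit -> ( Atom )
unit -> ( ( Type ) )
unit -> ( ( Atom ) )
unit -> ( ( bool ) )

[Type [Atom unit] -> [Type [Atom ( [Type [Atom ( [Type [Atom bool]] )]] )]]]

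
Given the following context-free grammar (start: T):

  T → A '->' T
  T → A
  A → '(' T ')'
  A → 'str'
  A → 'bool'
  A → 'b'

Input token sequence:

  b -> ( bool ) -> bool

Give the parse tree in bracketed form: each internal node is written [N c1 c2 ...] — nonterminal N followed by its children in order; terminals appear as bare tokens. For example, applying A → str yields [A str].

[T [A b] -> [T [A ( [T [A bool]] )] -> [T [A bool]]]]

T
A -> T
b -> T
b -> A -> T
b -> ( T ) -> T
b -> ( A ) -> T
b -> ( bool ) -> T
b -> ( bool ) -> A
b -> ( bool ) -> bool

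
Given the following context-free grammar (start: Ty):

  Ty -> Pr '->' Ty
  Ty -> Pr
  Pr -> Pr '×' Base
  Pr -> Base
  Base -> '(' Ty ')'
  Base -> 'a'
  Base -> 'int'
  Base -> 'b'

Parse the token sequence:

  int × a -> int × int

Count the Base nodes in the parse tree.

[Ty [Pr [Pr [Base int]] × [Base a]] -> [Ty [Pr [Pr [Base int]] × [Base int]]]]

4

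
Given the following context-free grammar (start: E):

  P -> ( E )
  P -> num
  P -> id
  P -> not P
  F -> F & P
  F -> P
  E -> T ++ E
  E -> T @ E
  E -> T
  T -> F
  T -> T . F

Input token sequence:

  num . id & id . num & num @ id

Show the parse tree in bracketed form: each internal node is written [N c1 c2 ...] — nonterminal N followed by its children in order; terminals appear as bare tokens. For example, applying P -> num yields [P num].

E
T @ E
T . F @ E
T . F . F @ E
F . F . F @ E
P . F . F @ E
num . F . F @ E
num . F & P . F @ E
num . P & P . F @ E
num . id & P . F @ E
num . id & id . F @ E
num . id & id . F & P @ E
num . id & id . P & P @ E
num . id & id . num & P @ E
num . id & id . num & num @ E
num . id & id . num & num @ T
num . id & id . num & num @ F
num . id & id . num & num @ P
num . id & id . num & num @ id

[E [T [T [T [F [P num]]] . [F [F [P id]] & [P id]]] . [F [F [P num]] & [P num]]] @ [E [T [F [P id]]]]]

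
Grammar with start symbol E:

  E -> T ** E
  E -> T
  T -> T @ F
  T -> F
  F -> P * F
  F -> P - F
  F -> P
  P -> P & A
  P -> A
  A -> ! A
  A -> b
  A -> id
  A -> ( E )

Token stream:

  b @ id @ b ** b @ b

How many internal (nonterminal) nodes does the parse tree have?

22

[E [T [T [T [F [P [A b]]]] @ [F [P [A id]]]] @ [F [P [A b]]]] ** [E [T [T [F [P [A b]]]] @ [F [P [A b]]]]]]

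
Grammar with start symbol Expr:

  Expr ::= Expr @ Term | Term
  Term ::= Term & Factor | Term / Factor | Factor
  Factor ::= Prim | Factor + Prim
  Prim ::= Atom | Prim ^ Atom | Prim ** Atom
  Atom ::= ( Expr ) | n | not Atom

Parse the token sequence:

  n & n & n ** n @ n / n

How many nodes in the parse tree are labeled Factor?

[Expr [Expr [Term [Term [Term [Factor [Prim [Atom n]]]] & [Factor [Prim [Atom n]]]] & [Factor [Prim [Prim [Atom n]] ** [Atom n]]]]] @ [Term [Term [Factor [Prim [Atom n]]]] / [Factor [Prim [Atom n]]]]]

5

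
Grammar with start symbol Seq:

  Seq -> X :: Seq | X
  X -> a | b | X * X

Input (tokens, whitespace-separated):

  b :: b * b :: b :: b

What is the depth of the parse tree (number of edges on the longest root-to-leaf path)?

[Seq [X b] :: [Seq [X [X b] * [X b]] :: [Seq [X b] :: [Seq [X b]]]]]

5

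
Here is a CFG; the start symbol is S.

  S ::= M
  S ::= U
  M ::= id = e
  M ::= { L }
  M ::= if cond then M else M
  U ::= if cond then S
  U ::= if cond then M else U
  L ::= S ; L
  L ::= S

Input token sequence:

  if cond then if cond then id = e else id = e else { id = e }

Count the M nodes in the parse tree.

6

[S [M if cond then [M if cond then [M id = e] else [M id = e]] else [M { [L [S [M id = e]]] }]]]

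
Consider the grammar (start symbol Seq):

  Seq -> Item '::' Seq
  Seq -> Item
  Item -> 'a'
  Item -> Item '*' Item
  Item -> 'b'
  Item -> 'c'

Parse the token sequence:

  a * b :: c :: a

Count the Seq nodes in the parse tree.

3

[Seq [Item [Item a] * [Item b]] :: [Seq [Item c] :: [Seq [Item a]]]]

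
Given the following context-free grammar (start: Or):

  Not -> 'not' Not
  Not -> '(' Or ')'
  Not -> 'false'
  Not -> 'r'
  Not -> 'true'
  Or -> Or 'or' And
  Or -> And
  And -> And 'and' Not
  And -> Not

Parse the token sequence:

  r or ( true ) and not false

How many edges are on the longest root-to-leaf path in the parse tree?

7

[Or [Or [And [Not r]]] or [And [And [Not ( [Or [And [Not true]]] )]] and [Not not [Not false]]]]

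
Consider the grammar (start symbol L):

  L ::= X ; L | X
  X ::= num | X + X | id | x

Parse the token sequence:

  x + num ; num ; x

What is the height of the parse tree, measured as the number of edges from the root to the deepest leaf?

[L [X [X x] + [X num]] ; [L [X num] ; [L [X x]]]]

4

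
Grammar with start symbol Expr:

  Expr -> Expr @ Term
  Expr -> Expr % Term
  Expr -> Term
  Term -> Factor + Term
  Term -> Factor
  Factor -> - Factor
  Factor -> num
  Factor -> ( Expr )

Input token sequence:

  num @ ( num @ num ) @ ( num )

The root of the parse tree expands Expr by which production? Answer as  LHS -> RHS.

Expr -> Expr @ Term

[Expr [Expr [Expr [Term [Factor num]]] @ [Term [Factor ( [Expr [Expr [Term [Factor num]]] @ [Term [Factor num]]] )]]] @ [Term [Factor ( [Expr [Term [Factor num]]] )]]]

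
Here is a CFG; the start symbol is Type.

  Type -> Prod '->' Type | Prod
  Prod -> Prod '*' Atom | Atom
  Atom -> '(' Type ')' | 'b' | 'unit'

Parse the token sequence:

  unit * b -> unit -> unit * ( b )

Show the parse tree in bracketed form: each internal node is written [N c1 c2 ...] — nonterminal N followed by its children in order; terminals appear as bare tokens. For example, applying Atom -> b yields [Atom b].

Type
Prod -> Type
Prod * Atom -> Type
Atom * Atom -> Type
unit * Atom -> Type
unit * b -> Type
unit * b -> Prod -> Type
unit * b -> Atom -> Type
unit * b -> unit -> Type
unit * b -> unit -> Prod
unit * b -> unit -> Prod * Atom
unit * b -> unit -> Atom * Atom
unit * b -> unit -> unit * Atom
unit * b -> unit -> unit * ( Type )
unit * b -> unit -> unit * ( Prod )
unit * b -> unit -> unit * ( Atom )
unit * b -> unit -> unit * ( b )

[Type [Prod [Prod [Atom unit]] * [Atom b]] -> [Type [Prod [Atom unit]] -> [Type [Prod [Prod [Atom unit]] * [Atom ( [Type [Prod [Atom b]]] )]]]]]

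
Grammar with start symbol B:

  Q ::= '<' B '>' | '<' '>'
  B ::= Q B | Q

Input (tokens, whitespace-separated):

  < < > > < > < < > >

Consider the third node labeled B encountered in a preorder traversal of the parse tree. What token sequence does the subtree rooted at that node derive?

< > < < > >

[B [Q < [B [Q < >]] >] [B [Q < >] [B [Q < [B [Q < >]] >]]]]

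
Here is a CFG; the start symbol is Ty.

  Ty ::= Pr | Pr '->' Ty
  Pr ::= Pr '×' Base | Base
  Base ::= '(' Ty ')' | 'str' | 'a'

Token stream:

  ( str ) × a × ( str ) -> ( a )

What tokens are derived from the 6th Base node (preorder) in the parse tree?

( a )

[Ty [Pr [Pr [Pr [Base ( [Ty [Pr [Base str]]] )]] × [Base a]] × [Base ( [Ty [Pr [Base str]]] )]] -> [Ty [Pr [Base ( [Ty [Pr [Base a]]] )]]]]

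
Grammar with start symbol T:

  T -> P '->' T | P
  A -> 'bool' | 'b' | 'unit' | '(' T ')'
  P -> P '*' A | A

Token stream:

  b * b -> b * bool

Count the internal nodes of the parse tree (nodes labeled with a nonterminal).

10

[T [P [P [A b]] * [A b]] -> [T [P [P [A b]] * [A bool]]]]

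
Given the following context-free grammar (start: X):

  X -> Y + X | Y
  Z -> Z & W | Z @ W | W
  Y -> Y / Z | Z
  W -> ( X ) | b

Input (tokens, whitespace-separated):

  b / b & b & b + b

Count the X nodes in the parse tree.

2

[X [Y [Y [Z [W b]]] / [Z [Z [Z [W b]] & [W b]] & [W b]]] + [X [Y [Z [W b]]]]]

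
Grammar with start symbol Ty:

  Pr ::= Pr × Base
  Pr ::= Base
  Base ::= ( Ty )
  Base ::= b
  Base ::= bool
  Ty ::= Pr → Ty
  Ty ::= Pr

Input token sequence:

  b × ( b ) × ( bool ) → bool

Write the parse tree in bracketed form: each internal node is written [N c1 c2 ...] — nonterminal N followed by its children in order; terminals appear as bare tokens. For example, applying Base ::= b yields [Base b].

Ty
Pr → Ty
Pr × Base → Ty
Pr × Base × Base → Ty
Base × Base × Base → Ty
b × Base × Base → Ty
b × ( Ty ) × Base → Ty
b × ( Pr ) × Base → Ty
b × ( Base ) × Base → Ty
b × ( b ) × Base → Ty
b × ( b ) × ( Ty ) → Ty
b × ( b ) × ( Pr ) → Ty
b × ( b ) × ( Base ) → Ty
b × ( b ) × ( bool ) → Ty
b × ( b ) × ( bool ) → Pr
b × ( b ) × ( bool ) → Base
b × ( b ) × ( bool ) → bool

[Ty [Pr [Pr [Pr [Base b]] × [Base ( [Ty [Pr [Base b]]] )]] × [Base ( [Ty [Pr [Base bool]]] )]] → [Ty [Pr [Base bool]]]]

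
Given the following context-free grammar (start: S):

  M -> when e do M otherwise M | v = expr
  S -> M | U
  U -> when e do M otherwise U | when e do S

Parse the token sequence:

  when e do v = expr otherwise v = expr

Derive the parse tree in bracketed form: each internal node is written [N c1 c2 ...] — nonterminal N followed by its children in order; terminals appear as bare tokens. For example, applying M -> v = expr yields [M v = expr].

S
M
when e do M otherwise M
when e do v = expr otherwise M
when e do v = expr otherwise v = expr

[S [M when e do [M v = expr] otherwise [M v = expr]]]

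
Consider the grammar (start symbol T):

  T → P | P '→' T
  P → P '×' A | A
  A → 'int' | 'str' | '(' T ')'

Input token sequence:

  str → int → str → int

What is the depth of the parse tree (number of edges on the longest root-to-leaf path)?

[T [P [A str]] → [T [P [A int]] → [T [P [A str]] → [T [P [A int]]]]]]

6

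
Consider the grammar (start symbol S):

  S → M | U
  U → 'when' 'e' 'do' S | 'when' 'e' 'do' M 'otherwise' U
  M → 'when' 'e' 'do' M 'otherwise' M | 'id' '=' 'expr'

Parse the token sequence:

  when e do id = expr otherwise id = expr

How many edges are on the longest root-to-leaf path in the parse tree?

[S [M when e do [M id = expr] otherwise [M id = expr]]]

3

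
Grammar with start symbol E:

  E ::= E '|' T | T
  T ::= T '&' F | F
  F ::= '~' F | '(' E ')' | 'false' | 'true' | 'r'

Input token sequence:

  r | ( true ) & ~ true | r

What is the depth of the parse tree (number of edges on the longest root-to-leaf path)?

[E [E [E [T [F r]]] | [T [T [F ( [E [T [F true]]] )]] & [F ~ [F true]]]] | [T [F r]]]

8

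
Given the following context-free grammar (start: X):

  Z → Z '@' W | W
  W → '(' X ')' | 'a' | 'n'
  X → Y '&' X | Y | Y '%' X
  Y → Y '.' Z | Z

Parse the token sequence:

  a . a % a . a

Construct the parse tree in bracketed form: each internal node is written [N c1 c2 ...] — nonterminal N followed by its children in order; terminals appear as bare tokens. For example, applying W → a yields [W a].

[X [Y [Y [Z [W a]]] . [Z [W a]]] % [X [Y [Y [Z [W a]]] . [Z [W a]]]]]

X
Y % X
Y . Z % X
Z . Z % X
W . Z % X
a . Z % X
a . W % X
a . a % X
a . a % Y
a . a % Y . Z
a . a % Z . Z
a . a % W . Z
a . a % a . Z
a . a % a . W
a . a % a . a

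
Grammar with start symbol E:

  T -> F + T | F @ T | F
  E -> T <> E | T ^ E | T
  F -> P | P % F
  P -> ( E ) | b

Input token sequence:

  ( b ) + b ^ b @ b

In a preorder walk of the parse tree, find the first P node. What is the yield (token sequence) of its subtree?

[E [T [F [P ( [E [T [F [P b]]]] )]] + [T [F [P b]]]] ^ [E [T [F [P b]] @ [T [F [P b]]]]]]

( b )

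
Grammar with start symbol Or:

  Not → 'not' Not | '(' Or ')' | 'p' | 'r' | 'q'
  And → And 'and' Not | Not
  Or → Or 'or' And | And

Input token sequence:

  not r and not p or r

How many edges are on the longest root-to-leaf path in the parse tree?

[Or [Or [And [And [Not not [Not r]]] and [Not not [Not p]]]] or [And [Not r]]]

6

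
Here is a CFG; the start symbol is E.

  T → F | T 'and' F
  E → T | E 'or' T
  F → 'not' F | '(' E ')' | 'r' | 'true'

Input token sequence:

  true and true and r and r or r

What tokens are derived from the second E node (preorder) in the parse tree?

[E [E [T [T [T [T [F true]] and [F true]] and [F r]] and [F r]]] or [T [F r]]]

true and true and r and r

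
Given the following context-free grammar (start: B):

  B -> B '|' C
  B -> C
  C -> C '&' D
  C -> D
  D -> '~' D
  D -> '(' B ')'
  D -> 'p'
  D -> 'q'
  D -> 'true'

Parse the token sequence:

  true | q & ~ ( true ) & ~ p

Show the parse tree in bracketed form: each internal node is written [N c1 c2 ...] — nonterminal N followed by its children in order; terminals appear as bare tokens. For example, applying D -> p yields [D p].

B
B | C
C | C
D | C
true | C
true | C & D
true | C & D & D
true | D & D & D
true | q & D & D
true | q & ~ D & D
true | q & ~ ( B ) & D
true | q & ~ ( C ) & D
true | q & ~ ( D ) & D
true | q & ~ ( true ) & D
true | q & ~ ( true ) & ~ D
true | q & ~ ( true ) & ~ p

[B [B [C [D true]]] | [C [C [C [D q]] & [D ~ [D ( [B [C [D true]]] )]]] & [D ~ [D p]]]]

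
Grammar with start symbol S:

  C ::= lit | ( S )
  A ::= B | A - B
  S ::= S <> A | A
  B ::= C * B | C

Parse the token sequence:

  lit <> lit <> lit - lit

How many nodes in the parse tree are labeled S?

3

[S [S [S [A [B [C lit]]]] <> [A [B [C lit]]]] <> [A [A [B [C lit]]] - [B [C lit]]]]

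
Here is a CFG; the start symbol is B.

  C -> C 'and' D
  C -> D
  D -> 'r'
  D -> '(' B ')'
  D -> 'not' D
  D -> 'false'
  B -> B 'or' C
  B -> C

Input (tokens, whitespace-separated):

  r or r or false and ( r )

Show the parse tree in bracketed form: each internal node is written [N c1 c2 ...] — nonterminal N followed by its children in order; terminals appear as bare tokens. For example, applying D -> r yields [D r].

B
B or C
B or C or C
C or C or C
D or C or C
r or C or C
r or D or C
r or r or C
r or r or C and D
r or r or D and D
r or r or false and D
r or r or false and ( B )
r or r or false and ( C )
r or r or false and ( D )
r or r or false and ( r )

[B [B [B [C [D r]]] or [C [D r]]] or [C [C [D false]] and [D ( [B [C [D r]]] )]]]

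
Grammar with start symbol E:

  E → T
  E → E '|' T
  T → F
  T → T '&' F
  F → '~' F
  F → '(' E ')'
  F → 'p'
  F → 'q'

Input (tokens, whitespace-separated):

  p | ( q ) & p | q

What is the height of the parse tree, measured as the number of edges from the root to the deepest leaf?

[E [E [E [T [F p]]] | [T [T [F ( [E [T [F q]]] )]] & [F p]]] | [T [F q]]]

8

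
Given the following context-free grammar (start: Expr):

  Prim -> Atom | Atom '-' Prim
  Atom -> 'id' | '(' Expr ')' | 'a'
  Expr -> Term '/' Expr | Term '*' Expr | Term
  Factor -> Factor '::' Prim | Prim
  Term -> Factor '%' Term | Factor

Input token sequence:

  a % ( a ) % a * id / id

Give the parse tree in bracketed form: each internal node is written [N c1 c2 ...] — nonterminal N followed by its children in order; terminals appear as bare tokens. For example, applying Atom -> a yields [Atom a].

[Expr [Term [Factor [Prim [Atom a]]] % [Term [Factor [Prim [Atom ( [Expr [Term [Factor [Prim [Atom a]]]]] )]]] % [Term [Factor [Prim [Atom a]]]]]] * [Expr [Term [Factor [Prim [Atom id]]]] / [Expr [Term [Factor [Prim [Atom id]]]]]]]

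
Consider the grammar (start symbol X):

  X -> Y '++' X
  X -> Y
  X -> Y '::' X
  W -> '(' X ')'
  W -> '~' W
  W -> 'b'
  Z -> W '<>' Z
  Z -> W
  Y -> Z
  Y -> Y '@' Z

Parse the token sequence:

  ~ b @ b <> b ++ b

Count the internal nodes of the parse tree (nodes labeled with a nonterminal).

14

[X [Y [Y [Z [W ~ [W b]]]] @ [Z [W b] <> [Z [W b]]]] ++ [X [Y [Z [W b]]]]]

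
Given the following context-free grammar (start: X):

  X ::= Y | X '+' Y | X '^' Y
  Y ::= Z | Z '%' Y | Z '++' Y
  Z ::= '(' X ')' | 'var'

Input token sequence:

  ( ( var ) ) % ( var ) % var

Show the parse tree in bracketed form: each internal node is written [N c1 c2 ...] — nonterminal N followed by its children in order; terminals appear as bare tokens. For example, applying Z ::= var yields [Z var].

X
Y
Z % Y
( X ) % Y
( Y ) % Y
( Z ) % Y
( ( X ) ) % Y
( ( Y ) ) % Y
( ( Z ) ) % Y
( ( var ) ) % Y
( ( var ) ) % Z % Y
( ( var ) ) % ( X ) % Y
( ( var ) ) % ( Y ) % Y
( ( var ) ) % ( Z ) % Y
( ( var ) ) % ( var ) % Y
( ( var ) ) % ( var ) % Z
( ( var ) ) % ( var ) % var

[X [Y [Z ( [X [Y [Z ( [X [Y [Z var]]] )]]] )] % [Y [Z ( [X [Y [Z var]]] )] % [Y [Z var]]]]]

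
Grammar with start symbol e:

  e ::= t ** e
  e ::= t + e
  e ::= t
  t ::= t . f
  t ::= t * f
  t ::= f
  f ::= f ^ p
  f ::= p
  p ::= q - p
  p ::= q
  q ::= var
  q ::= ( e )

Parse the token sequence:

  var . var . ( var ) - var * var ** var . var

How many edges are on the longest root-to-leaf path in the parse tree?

11

[e [t [t [t [t [f [p [q var]]]] . [f [p [q var]]]] . [f [p [q ( [e [t [f [p [q var]]]]] )] - [p [q var]]]]] * [f [p [q var]]]] ** [e [t [t [f [p [q var]]]] . [f [p [q var]]]]]]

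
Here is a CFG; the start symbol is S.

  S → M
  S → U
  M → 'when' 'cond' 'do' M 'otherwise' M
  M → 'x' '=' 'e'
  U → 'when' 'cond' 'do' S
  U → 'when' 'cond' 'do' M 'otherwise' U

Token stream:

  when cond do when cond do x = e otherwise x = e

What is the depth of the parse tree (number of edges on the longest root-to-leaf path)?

5

[S [U when cond do [S [M when cond do [M x = e] otherwise [M x = e]]]]]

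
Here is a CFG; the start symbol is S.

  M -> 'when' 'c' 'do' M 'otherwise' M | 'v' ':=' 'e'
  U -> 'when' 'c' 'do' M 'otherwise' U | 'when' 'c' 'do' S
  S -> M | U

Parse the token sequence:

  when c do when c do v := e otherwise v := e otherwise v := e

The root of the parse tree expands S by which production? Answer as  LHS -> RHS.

[S [M when c do [M when c do [M v := e] otherwise [M v := e]] otherwise [M v := e]]]

S -> M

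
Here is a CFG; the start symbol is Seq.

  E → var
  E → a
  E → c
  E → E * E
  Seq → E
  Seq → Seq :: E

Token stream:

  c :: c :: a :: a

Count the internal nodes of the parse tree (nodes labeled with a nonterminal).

8

[Seq [Seq [Seq [Seq [E c]] :: [E c]] :: [E a]] :: [E a]]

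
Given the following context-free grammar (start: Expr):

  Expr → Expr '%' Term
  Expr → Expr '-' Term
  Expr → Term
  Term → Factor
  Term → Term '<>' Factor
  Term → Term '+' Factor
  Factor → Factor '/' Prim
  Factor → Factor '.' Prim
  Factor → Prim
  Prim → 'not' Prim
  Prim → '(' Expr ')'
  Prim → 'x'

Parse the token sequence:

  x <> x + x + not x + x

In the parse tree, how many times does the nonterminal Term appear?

5

[Expr [Term [Term [Term [Term [Term [Factor [Prim x]]] <> [Factor [Prim x]]] + [Factor [Prim x]]] + [Factor [Prim not [Prim x]]]] + [Factor [Prim x]]]]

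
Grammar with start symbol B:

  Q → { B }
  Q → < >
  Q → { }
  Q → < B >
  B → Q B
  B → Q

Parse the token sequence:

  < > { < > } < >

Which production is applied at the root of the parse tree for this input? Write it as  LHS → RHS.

B → Q B

[B [Q < >] [B [Q { [B [Q < >]] }] [B [Q < >]]]]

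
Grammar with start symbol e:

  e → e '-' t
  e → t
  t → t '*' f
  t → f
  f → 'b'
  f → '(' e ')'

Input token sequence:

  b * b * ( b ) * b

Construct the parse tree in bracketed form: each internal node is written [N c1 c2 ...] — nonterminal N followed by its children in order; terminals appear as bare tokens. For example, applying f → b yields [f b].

[e [t [t [t [t [f b]] * [f b]] * [f ( [e [t [f b]]] )]] * [f b]]]

e
t
t * f
t * f * f
t * f * f * f
f * f * f * f
b * f * f * f
b * b * f * f
b * b * ( e ) * f
b * b * ( t ) * f
b * b * ( f ) * f
b * b * ( b ) * f
b * b * ( b ) * b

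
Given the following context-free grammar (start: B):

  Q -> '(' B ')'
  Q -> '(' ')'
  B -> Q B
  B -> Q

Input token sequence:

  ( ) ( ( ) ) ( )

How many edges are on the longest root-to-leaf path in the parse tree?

[B [Q ( )] [B [Q ( [B [Q ( )]] )] [B [Q ( )]]]]

5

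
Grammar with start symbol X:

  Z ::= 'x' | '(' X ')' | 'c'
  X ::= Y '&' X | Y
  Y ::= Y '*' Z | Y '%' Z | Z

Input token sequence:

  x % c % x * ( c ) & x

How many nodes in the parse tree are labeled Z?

6

[X [Y [Y [Y [Y [Z x]] % [Z c]] % [Z x]] * [Z ( [X [Y [Z c]]] )]] & [X [Y [Z x]]]]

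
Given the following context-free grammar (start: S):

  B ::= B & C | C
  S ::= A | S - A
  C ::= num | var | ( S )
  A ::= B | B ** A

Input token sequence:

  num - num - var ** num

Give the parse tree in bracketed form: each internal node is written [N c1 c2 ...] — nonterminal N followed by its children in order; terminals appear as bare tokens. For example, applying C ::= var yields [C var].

[S [S [S [A [B [C num]]]] - [A [B [C num]]]] - [A [B [C var]] ** [A [B [C num]]]]]

S
S - A
S - A - A
A - A - A
B - A - A
C - A - A
num - A - A
num - B - A
num - C - A
num - num - A
num - num - B ** A
num - num - C ** A
num - num - var ** A
num - num - var ** B
num - num - var ** C
num - num - var ** num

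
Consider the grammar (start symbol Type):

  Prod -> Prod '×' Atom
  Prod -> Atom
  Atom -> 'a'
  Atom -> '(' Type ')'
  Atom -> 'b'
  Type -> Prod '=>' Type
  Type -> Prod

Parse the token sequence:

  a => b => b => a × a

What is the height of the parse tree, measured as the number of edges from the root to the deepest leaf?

[Type [Prod [Atom a]] => [Type [Prod [Atom b]] => [Type [Prod [Atom b]] => [Type [Prod [Prod [Atom a]] × [Atom a]]]]]]

7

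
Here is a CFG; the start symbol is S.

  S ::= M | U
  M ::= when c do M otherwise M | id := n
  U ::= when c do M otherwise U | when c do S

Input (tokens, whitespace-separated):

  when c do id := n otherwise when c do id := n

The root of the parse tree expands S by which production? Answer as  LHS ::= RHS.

S ::= U

[S [U when c do [M id := n] otherwise [U when c do [S [M id := n]]]]]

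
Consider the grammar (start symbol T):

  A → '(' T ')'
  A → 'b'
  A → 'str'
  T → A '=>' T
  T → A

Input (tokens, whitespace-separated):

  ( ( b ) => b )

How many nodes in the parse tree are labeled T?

4

[T [A ( [T [A ( [T [A b]] )] => [T [A b]]] )]]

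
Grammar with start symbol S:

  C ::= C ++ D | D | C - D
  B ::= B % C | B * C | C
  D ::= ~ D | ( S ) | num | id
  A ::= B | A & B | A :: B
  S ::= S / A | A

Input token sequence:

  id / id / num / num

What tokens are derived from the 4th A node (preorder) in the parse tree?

num

[S [S [S [S [A [B [C [D id]]]]] / [A [B [C [D id]]]]] / [A [B [C [D num]]]]] / [A [B [C [D num]]]]]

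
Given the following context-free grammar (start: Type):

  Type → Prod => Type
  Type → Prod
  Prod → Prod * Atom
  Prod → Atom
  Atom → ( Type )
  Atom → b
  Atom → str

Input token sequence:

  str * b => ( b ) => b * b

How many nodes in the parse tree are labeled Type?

[Type [Prod [Prod [Atom str]] * [Atom b]] => [Type [Prod [Atom ( [Type [Prod [Atom b]]] )]] => [Type [Prod [Prod [Atom b]] * [Atom b]]]]]

4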